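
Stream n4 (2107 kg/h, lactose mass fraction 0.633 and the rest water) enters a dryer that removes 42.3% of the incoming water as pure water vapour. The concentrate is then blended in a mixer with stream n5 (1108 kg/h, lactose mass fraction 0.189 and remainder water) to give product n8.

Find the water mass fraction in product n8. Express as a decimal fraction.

Vapour removed = 0.423×0.367×2107 = 327.09 kg/h; concentrate = 1779.9 kg/h.
water reaching the mixer = 446.18 (from concentrate) + 1108×0.811 = 1344.8 kg/h.
Product flow = 1779.9 + 1108 = 2887.9 kg/h; water fraction = 0.466.

0.466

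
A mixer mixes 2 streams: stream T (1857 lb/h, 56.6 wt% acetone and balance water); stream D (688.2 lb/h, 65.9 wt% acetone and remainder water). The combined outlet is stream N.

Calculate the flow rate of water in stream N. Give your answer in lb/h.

water out = water in = 1857×0.434 + 688.2×0.341 = 1040.6 lb/h.

1041 lb/h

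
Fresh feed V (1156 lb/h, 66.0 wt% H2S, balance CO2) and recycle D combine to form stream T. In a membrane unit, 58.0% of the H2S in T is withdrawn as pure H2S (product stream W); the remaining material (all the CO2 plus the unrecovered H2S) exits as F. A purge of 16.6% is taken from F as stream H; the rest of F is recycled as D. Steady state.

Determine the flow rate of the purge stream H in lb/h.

CO2 enters only via V and leaves only via the purge: 1156×0.340 = 0.166×(CO2 in F), and the membrane unit passes all CO2, so CO2 in T = CO2 in F = 2367.7 lb/h.
H2S in T: m_A = 1156×0.660 + (1−0.166)·(1−0.580)·m_A, so m_A = 762.96/0.6497 = 1174.3 lb/h.
F = (1−0.580)×1174.3 + 2367.7 = 2860.9 lb/h.
Purge H = 0.166×2860.9 = 474.91 lb/h.

474.9 lb/h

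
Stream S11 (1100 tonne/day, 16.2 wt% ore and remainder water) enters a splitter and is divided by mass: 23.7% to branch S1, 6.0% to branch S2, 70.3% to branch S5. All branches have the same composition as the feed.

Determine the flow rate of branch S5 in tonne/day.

Branch S5 flow = 0.703×1100 = 773.3 tonne/day.

773.3 tonne/day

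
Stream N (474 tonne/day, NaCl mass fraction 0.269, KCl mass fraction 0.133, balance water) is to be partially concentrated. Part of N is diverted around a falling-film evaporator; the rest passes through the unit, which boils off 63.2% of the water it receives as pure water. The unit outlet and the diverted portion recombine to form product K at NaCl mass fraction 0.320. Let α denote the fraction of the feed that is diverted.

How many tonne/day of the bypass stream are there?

274.1 tonne/day

All 474×0.269 = 127.51 tonne/day of NaCl reaches K, so K = 127.51/0.320 = 398.46 tonne/day and vapour = 75.544 tonne/day.
The evaporator receives (1−α)·474 of feed at 0.598 water and removes 0.632 of that water:
0.632×0.598×(1−α)×474 = 75.544
(1−α) = 75.544/179.14 = 0.4217;  α = 0.5783.
Bypass flow = 0.5783×474 = 274.11 tonne/day.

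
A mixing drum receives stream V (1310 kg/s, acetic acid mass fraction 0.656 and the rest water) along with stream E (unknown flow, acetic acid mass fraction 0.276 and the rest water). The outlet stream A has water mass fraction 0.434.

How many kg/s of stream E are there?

406.6 kg/s

Let E be the unknown flow. Total out = 1310 + E.
water balance: 450.64 + 0.724·E = 0.434·(1310 + E)
(0.724 − 0.434)·E = 0.434×1310 − 450.64 = 117.9
E = 117.9 / 0.290 = 406.55 kg/s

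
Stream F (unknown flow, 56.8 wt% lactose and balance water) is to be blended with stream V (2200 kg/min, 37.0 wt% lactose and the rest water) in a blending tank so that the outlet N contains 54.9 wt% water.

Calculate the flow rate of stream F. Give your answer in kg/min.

1523 kg/min

Let F be the unknown flow. Total out = 2200 + F.
water balance: 1386 + 0.432·F = 0.549·(2200 + F)
(0.432 − 0.549)·F = 0.549×2200 − 1386 = -178.2
F = -178.2 / -0.117 = 1523.1 kg/min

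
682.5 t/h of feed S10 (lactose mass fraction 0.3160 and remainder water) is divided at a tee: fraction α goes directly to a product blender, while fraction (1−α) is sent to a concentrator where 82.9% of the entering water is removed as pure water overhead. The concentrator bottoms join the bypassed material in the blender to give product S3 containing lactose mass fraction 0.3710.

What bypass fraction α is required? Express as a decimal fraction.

0.739

All 682.5×0.316 = 215.67 t/h of lactose reaches S3, so S3 = 215.67/0.371 = 581.32 t/h and vapour = 101.18 t/h.
The evaporator receives (1−α)·682.5 of feed at 0.684 water and removes 0.829 of that water:
0.829×0.684×(1−α)×682.5 = 101.18
(1−α) = 101.18/387 = 0.2614;  α = 0.7386.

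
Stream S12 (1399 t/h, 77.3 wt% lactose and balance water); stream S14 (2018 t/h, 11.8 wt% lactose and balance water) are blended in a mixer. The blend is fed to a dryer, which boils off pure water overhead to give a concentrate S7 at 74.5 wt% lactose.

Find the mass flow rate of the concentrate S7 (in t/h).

lactose entering = 1399×0.773 + 2018×0.118 = 1319.6 t/h.
All lactose reports to S7, so S7 = 1319.6/0.745 = 1771.2 t/h.

1771 t/h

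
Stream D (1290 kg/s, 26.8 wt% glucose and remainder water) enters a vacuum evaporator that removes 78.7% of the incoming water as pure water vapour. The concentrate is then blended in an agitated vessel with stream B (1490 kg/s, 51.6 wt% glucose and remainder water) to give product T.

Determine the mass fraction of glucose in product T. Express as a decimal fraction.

0.547

Vapour removed = 0.787×0.732×1290 = 743.15 kg/s; concentrate = 546.85 kg/s.
glucose reaching the mixer = 345.72 (from concentrate) + 1490×0.516 = 1114.6 kg/s.
Product flow = 546.85 + 1490 = 2036.9 kg/s; glucose fraction = 0.547.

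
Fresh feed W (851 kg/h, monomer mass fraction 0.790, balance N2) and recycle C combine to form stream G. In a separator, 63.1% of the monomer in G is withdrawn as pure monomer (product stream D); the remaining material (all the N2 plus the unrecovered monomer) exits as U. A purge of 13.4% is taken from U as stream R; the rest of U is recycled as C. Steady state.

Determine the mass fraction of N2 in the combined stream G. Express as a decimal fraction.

N2 enters only via W and leaves only via the purge: 851×0.210 = 0.134×(N2 in U), and the separator passes all N2, so N2 in G = N2 in U = 1333.7 kg/h.
monomer in G: m_A = 851×0.790 + (1−0.134)·(1−0.631)·m_A, so m_A = 672.29/0.6804 = 988.01 kg/h.
G = 988.01 + 1333.7 = 2321.7 kg/h.
N2 fraction in G = 1333.7/2321.7 = 0.574.

0.574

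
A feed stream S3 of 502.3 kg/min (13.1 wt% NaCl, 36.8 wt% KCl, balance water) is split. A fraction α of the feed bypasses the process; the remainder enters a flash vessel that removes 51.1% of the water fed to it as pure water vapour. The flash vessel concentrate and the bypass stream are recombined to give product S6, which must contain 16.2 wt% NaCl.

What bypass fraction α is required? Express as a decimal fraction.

0.253

All 502.3×0.131 = 65.801 kg/min of NaCl reaches S6, so S6 = 65.801/0.162 = 406.18 kg/min and vapour = 96.119 kg/min.
The evaporator receives (1−α)·502.3 of feed at 0.501 water and removes 0.511 of that water:
0.511×0.501×(1−α)×502.3 = 96.119
(1−α) = 96.119/128.59 = 0.7475;  α = 0.2525.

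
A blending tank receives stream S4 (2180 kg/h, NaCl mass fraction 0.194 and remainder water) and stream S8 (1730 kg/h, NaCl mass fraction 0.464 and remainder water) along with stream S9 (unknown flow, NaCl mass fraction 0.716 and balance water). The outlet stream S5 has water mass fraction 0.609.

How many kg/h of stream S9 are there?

Let S9 be the unknown flow. Total out = 3910 + S9.
water balance: 2684.4 + 0.284·S9 = 0.609·(3910 + S9)
(0.284 − 0.609)·S9 = 0.609×3910 − 2684.4 = -303.17
S9 = -303.17 / -0.325 = 932.83 kg/h

932.8 kg/h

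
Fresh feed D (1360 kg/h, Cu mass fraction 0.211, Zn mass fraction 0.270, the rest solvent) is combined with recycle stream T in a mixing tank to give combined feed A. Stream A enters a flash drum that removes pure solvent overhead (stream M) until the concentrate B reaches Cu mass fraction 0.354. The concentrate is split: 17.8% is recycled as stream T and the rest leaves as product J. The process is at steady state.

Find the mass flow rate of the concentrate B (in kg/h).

986.2 kg/h

Overall Cu balance (none leaves overhead): Cu in fresh feed = Cu in product, i.e. 1360×0.211 = (1−0.178)·B·0.354.
B = 286.96/(0.354×0.822) = 986.16 kg/h.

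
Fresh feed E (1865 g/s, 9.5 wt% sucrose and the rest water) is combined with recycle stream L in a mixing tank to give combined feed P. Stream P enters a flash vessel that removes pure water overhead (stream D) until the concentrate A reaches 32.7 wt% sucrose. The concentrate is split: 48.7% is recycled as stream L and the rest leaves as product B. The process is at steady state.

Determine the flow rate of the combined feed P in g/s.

Overall sucrose balance (none leaves overhead): sucrose in fresh feed = sucrose in product, i.e. 1865×0.095 = (1−0.487)·A·0.327.
A = 177.18/(0.327×0.513) = 1056.2 g/s.
Recycle L = 0.487×1056.2 = 514.36 g/s.
Combined feed P = 1865 + 514.36 = 2379.4 g/s.

2379 g/s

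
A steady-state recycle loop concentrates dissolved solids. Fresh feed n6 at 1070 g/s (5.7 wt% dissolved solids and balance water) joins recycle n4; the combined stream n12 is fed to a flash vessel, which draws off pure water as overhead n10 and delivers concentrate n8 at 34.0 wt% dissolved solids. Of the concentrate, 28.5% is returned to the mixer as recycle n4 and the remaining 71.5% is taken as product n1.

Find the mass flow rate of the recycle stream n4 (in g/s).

71.5 g/s

Overall dissolved solids balance (none leaves overhead): dissolved solids in fresh feed = dissolved solids in product, i.e. 1070×0.057 = (1−0.285)·n8·0.340.
n8 = 60.99/(0.340×0.715) = 250.88 g/s.
Recycle n4 = 0.285×250.88 = 71.502 g/s.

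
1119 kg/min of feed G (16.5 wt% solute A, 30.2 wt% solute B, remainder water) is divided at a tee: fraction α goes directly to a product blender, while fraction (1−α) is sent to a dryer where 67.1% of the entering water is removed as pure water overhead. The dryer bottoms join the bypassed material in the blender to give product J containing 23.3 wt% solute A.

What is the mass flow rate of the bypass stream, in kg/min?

All 1119×0.165 = 184.64 kg/min of solute A reaches J, so J = 184.64/0.233 = 792.42 kg/min and vapour = 326.58 kg/min.
The evaporator receives (1−α)·1119 of feed at 0.533 water and removes 0.671 of that water:
0.671×0.533×(1−α)×1119 = 326.58
(1−α) = 326.58/400.2 = 0.8160;  α = 0.1840.
Bypass flow = 0.1840×1119 = 205.87 kg/min.

205.9 kg/min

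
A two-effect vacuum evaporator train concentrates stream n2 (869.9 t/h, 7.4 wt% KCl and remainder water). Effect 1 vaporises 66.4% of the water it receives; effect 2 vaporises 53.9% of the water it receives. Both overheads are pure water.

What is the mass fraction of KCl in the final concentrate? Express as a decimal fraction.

water in feed = 869.9×0.926 = 805.53 t/h.
After stage 1: water left = (1−0.664)×805.53 = 270.66; stream total = 335.03 t/h.
After stage 2: water left = (1−0.539)×270.66 = 124.77; final concentrate = 189.15 t/h.
KCl fraction = 64.373/189.15 = 0.340.

0.340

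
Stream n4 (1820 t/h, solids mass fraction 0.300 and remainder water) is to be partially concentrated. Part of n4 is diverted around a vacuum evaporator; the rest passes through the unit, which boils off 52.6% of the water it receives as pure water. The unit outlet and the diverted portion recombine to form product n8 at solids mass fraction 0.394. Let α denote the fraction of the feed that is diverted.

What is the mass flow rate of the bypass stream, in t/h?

All 1820×0.300 = 546 t/h of solids reaches n8, so n8 = 546/0.394 = 1385.8 t/h and vapour = 434.21 t/h.
The evaporator receives (1−α)·1820 of feed at 0.700 water and removes 0.526 of that water:
0.526×0.700×(1−α)×1820 = 434.21
(1−α) = 434.21/670.12 = 0.6480;  α = 0.3520.
Bypass flow = 0.3520×1820 = 640.71 t/h.

640.7 t/h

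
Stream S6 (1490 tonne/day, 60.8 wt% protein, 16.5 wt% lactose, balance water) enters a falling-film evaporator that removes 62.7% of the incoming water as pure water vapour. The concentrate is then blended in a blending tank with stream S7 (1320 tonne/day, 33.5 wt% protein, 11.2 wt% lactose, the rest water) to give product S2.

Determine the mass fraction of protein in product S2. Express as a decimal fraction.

0.519

Vapour removed = 0.627×0.227×1490 = 212.07 tonne/day; concentrate = 1277.9 tonne/day.
protein reaching the mixer = 905.92 (from concentrate) + 1320×0.335 = 1348.1 tonne/day.
Product flow = 1277.9 + 1320 = 2597.9 tonne/day; protein fraction = 0.519.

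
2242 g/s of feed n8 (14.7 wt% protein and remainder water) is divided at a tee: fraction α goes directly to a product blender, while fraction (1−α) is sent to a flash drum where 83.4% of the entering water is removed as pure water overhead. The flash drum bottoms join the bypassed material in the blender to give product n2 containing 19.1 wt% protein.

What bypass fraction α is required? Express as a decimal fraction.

0.676

All 2242×0.147 = 329.57 g/s of protein reaches n2, so n2 = 329.57/0.191 = 1725.5 g/s and vapour = 516.48 g/s.
The evaporator receives (1−α)·2242 of feed at 0.853 water and removes 0.834 of that water:
0.834×0.853×(1−α)×2242 = 516.48
(1−α) = 516.48/1595 = 0.3238;  α = 0.6762.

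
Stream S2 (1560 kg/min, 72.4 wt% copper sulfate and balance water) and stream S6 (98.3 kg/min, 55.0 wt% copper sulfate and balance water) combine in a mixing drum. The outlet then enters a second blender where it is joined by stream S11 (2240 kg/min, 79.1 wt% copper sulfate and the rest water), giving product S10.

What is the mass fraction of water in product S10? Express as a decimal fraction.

Overall, product flow = 3898.3 kg/min.
water in = 1560×0.276 + 98.3×0.450 + 2240×0.209 = 942.96 kg/min.
water fraction in S10 = 0.242.

0.242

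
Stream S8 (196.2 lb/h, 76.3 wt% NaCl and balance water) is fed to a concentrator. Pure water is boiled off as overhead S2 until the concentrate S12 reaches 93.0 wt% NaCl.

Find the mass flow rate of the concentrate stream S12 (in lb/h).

NaCl is conserved: 196.2×0.763 = 149.7 lb/h all reports to the concentrate.
Concentrate = 149.7/(target fraction) = 160.97 lb/h.

161 lb/h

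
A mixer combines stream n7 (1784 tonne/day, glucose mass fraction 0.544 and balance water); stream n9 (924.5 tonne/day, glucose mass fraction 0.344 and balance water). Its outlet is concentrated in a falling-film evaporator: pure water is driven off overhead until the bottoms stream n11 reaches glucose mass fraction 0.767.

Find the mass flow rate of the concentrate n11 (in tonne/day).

1680 tonne/day

glucose entering = 1784×0.544 + 924.5×0.344 = 1288.5 tonne/day.
All glucose reports to n11, so n11 = 1288.5/0.767 = 1680 tonne/day.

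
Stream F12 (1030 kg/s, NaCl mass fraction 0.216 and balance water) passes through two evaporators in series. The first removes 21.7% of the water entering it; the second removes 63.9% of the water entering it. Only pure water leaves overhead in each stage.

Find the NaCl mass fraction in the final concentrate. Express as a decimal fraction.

0.494

water in feed = 1030×0.784 = 807.52 kg/s.
After stage 1: water left = (1−0.217)×807.52 = 632.29; stream total = 854.77 kg/s.
After stage 2: water left = (1−0.639)×632.29 = 228.26; final concentrate = 450.74 kg/s.
NaCl fraction = 222.48/450.74 = 0.494.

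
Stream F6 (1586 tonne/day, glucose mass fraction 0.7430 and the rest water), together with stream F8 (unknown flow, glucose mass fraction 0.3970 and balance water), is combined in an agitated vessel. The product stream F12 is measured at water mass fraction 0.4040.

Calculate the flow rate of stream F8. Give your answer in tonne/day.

1172 tonne/day

Let F8 be the unknown flow. Total out = 1586 + F8.
water balance: 407.6 + 0.603·F8 = 0.404·(1586 + F8)
(0.603 − 0.404)·F8 = 0.404×1586 − 407.6 = 233.14
F8 = 233.14 / 0.199 = 1171.6 tonne/day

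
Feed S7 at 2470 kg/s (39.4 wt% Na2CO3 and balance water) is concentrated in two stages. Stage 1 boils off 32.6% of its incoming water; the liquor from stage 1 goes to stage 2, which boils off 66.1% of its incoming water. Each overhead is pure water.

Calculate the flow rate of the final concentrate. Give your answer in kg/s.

water in feed = 2470×0.606 = 1496.8 kg/s.
After stage 1: water left = (1−0.326)×1496.8 = 1008.9; stream total = 1982 kg/s.
After stage 2: water left = (1−0.661)×1008.9 = 342; final concentrate = 1315.2 kg/s.

1315 kg/s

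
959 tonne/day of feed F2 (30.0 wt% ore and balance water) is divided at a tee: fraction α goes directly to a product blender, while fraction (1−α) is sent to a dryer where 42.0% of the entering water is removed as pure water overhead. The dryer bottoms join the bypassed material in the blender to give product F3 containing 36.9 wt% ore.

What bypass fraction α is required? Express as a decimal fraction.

0.364

All 959×0.300 = 287.7 tonne/day of ore reaches F3, so F3 = 287.7/0.369 = 779.67 tonne/day and vapour = 179.33 tonne/day.
The evaporator receives (1−α)·959 of feed at 0.700 water and removes 0.420 of that water:
0.420×0.700×(1−α)×959 = 179.33
(1−α) = 179.33/281.95 = 0.6360;  α = 0.3640.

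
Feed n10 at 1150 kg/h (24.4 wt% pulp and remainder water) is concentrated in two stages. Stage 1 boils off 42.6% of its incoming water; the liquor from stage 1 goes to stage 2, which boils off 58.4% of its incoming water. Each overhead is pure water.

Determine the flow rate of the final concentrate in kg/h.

water in feed = 1150×0.756 = 869.4 kg/h.
After stage 1: water left = (1−0.426)×869.4 = 499.04; stream total = 779.64 kg/h.
After stage 2: water left = (1−0.584)×499.04 = 207.6; final concentrate = 488.2 kg/h.

488.2 kg/h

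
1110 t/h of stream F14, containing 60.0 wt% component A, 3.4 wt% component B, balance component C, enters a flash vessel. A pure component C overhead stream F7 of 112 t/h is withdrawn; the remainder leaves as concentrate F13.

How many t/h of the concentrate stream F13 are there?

Concentrate = 1110 − 112 = 998 t/h.

998 t/h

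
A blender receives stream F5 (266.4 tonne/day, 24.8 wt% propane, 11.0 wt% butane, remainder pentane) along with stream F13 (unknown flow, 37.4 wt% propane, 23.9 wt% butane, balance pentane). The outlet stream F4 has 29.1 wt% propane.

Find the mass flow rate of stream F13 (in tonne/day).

Let F13 be the unknown flow. Total out = 266.4 + F13.
propane balance: 66.067 + 0.374·F13 = 0.291·(266.4 + F13)
(0.374 − 0.291)·F13 = 0.291×266.4 − 66.067 = 11.455
F13 = 11.455 / 0.083 = 138.01 tonne/day

138 tonne/day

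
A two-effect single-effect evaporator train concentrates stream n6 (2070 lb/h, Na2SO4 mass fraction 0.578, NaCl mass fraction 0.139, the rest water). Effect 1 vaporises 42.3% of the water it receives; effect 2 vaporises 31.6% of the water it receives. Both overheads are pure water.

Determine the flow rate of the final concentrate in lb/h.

water in feed = 2070×0.283 = 585.81 lb/h.
After stage 1: water left = (1−0.423)×585.81 = 338.01; stream total = 1822.2 lb/h.
After stage 2: water left = (1−0.316)×338.01 = 231.2; final concentrate = 1715.4 lb/h.

1715 lb/h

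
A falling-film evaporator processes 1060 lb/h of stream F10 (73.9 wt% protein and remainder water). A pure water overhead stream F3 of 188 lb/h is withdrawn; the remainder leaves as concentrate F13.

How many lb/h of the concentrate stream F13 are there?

Concentrate = 1060 − 188 = 872 lb/h.

872 lb/h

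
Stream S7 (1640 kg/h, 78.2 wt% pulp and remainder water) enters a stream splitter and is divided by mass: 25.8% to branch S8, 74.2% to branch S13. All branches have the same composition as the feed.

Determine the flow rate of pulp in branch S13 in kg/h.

951.6 kg/h

Branch S13 total = 0.742×1640 = 1216.9 kg/h.
pulp in S13 = 0.782×1216.9 = 951.6 kg/h.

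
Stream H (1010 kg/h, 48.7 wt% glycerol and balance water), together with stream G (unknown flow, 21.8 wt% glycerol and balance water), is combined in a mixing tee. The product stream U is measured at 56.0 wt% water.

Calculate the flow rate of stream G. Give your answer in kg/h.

213.8 kg/h

Let G be the unknown flow. Total out = 1010 + G.
water balance: 518.13 + 0.782·G = 0.560·(1010 + G)
(0.782 − 0.560)·G = 0.560×1010 − 518.13 = 47.47
G = 47.47 / 0.222 = 213.83 kg/h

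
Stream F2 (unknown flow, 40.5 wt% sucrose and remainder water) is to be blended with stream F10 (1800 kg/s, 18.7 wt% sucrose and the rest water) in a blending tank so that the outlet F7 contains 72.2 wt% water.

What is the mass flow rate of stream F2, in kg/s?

1290 kg/s

Let F2 be the unknown flow. Total out = 1800 + F2.
water balance: 1463.4 + 0.595·F2 = 0.722·(1800 + F2)
(0.595 − 0.722)·F2 = 0.722×1800 − 1463.4 = -163.8
F2 = -163.8 / -0.127 = 1289.8 kg/s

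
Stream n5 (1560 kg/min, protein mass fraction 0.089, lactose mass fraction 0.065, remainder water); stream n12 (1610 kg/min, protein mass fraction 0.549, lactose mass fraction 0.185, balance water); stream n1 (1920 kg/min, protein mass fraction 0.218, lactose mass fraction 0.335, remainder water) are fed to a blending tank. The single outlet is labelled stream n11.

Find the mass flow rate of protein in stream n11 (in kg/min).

protein out = protein in = 1560×0.089 + 1610×0.549 + 1920×0.218 = 1441.3 kg/min.

1441 kg/min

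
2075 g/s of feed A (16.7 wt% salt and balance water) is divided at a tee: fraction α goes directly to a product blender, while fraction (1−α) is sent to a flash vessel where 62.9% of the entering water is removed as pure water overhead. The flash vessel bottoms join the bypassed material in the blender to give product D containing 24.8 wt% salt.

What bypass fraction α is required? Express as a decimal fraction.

All 2075×0.167 = 346.53 g/s of salt reaches D, so D = 346.53/0.248 = 1397.3 g/s and vapour = 677.72 g/s.
The evaporator receives (1−α)·2075 of feed at 0.833 water and removes 0.629 of that water:
0.629×0.833×(1−α)×2075 = 677.72
(1−α) = 677.72/1087.2 = 0.6234;  α = 0.3766.

0.377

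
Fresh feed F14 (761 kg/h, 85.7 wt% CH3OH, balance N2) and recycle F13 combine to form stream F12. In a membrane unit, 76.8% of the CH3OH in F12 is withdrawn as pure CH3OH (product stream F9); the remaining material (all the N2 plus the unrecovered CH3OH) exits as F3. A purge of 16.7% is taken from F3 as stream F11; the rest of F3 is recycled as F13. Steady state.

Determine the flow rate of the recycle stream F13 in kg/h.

699 kg/h

N2 enters only via F14 and leaves only via the purge: 761×0.143 = 0.167×(N2 in F3), and the membrane unit passes all N2, so N2 in F12 = N2 in F3 = 651.63 kg/h.
CH3OH in F12: m_A = 761×0.857 + (1−0.167)·(1−0.768)·m_A, so m_A = 652.18/0.8067 = 808.41 kg/h.
F3 = (1−0.768)×808.41 + 651.63 = 839.19 kg/h.
Recycle F13 = (1−0.167)×839.19 = 699.04 kg/h.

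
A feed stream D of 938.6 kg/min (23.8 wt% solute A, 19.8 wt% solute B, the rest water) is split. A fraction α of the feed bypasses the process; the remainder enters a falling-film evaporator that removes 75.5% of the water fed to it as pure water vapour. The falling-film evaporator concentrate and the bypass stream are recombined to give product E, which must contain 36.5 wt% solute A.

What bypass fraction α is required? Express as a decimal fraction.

All 938.6×0.238 = 223.39 kg/min of solute A reaches E, so E = 223.39/0.365 = 612.02 kg/min and vapour = 326.58 kg/min.
The evaporator receives (1−α)·938.6 of feed at 0.564 water and removes 0.755 of that water:
0.755×0.564×(1−α)×938.6 = 326.58
(1−α) = 326.58/399.67 = 0.8171;  α = 0.1829.

0.183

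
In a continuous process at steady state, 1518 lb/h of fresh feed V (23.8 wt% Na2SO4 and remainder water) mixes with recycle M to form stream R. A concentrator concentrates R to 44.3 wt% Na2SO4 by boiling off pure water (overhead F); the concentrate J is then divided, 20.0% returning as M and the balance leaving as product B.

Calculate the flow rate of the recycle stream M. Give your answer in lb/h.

Overall Na2SO4 balance (none leaves overhead): Na2SO4 in fresh feed = Na2SO4 in product, i.e. 1518×0.238 = (1−0.200)·J·0.443.
J = 361.28/(0.443×0.800) = 1019.4 lb/h.
Recycle M = 0.200×1019.4 = 203.88 lb/h.

203.9 lb/h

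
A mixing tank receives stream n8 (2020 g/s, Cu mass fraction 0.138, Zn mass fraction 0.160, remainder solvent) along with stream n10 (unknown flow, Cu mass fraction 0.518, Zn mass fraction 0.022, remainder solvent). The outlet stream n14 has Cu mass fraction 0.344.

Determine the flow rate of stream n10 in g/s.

Let n10 be the unknown flow. Total out = 2020 + n10.
Cu balance: 278.76 + 0.518·n10 = 0.344·(2020 + n10)
(0.518 − 0.344)·n10 = 0.344×2020 − 278.76 = 416.12
n10 = 416.12 / 0.174 = 2391.5 g/s

2391 g/s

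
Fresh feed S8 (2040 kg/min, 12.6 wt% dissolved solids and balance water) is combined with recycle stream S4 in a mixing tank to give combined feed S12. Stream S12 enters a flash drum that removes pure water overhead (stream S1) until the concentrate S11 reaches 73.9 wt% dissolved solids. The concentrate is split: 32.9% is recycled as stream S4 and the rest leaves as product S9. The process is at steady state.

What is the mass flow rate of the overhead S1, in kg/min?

1692 kg/min

Overall dissolved solids balance (none leaves overhead): dissolved solids in fresh feed = dissolved solids in product, i.e. 2040×0.126 = (1−0.329)·S11·0.739.
S11 = 257.04/(0.739×0.671) = 518.36 kg/min.
Recycle S4 = 0.329×518.36 = 170.54 kg/min.
Combined feed S12 = 2040 + 170.54 = 2210.5 kg/min.
Overhead S1 = S12 − S11 = 2210.5 − 518.36 = 1692.2 kg/min.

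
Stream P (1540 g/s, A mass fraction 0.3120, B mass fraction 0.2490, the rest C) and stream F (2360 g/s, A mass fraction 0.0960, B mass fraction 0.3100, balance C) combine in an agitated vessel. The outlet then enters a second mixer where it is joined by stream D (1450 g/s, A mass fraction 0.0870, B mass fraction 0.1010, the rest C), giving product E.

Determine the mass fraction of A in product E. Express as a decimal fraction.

0.1557

Overall, product flow = 5350 g/s.
A in = 1540×0.312 + 2360×0.096 + 1450×0.087 = 833.19 g/s.
A fraction in E = 0.1557.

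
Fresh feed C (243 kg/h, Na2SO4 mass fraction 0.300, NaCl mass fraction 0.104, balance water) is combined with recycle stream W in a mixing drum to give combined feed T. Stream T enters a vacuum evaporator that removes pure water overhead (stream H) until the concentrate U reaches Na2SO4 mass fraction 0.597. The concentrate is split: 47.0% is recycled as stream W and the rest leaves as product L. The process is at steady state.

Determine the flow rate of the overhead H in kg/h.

Overall Na2SO4 balance (none leaves overhead): Na2SO4 in fresh feed = Na2SO4 in product, i.e. 243×0.300 = (1−0.470)·U·0.597.
U = 72.9/(0.597×0.530) = 230.4 kg/h.
Recycle W = 0.470×230.4 = 108.29 kg/h.
Combined feed T = 243 + 108.29 = 351.29 kg/h.
Overhead H = T − U = 351.29 − 230.4 = 120.89 kg/h.

120.9 kg/h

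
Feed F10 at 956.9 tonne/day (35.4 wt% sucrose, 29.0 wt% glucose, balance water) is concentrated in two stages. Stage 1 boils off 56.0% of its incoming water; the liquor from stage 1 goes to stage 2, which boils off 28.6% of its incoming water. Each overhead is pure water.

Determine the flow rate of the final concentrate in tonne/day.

water in feed = 956.9×0.356 = 340.66 tonne/day.
After stage 1: water left = (1−0.560)×340.66 = 149.89; stream total = 766.13 tonne/day.
After stage 2: water left = (1−0.286)×149.89 = 107.02; final concentrate = 723.26 tonne/day.

723.3 tonne/day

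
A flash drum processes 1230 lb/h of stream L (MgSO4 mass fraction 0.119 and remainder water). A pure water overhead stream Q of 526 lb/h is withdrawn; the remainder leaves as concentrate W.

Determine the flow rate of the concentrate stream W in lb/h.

704 lb/h

Concentrate = 1230 − 526 = 704 lb/h.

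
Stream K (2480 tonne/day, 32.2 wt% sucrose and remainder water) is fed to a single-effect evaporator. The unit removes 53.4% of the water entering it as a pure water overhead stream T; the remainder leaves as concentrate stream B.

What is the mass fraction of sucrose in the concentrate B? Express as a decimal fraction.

0.5047

sucrose is not removed: 2480×0.322 = 798.56 tonne/day of sucrose enters B.
water entering = 2480×0.678 = 1681.4 tonne/day; overhead removed = 0.534×1681.4 = 897.89 tonne/day.
Concentrate = 2480 − 897.89 = 1582.1 tonne/day.
Mass fraction = 798.56/1582.1 = 0.5047.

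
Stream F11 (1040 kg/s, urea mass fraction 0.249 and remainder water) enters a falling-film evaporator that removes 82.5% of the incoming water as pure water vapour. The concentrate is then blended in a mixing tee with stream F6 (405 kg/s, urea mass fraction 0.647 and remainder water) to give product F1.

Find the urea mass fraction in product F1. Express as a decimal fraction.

0.651

Vapour removed = 0.825×0.751×1040 = 644.36 kg/s; concentrate = 395.64 kg/s.
urea reaching the mixer = 258.96 (from concentrate) + 405×0.647 = 521 kg/s.
Product flow = 395.64 + 405 = 800.64 kg/s; urea fraction = 0.651.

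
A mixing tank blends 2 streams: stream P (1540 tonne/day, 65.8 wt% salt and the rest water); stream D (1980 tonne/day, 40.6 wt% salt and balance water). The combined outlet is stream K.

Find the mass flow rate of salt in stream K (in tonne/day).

salt out = salt in = 1540×0.658 + 1980×0.406 = 1817.2 tonne/day.

1817 tonne/day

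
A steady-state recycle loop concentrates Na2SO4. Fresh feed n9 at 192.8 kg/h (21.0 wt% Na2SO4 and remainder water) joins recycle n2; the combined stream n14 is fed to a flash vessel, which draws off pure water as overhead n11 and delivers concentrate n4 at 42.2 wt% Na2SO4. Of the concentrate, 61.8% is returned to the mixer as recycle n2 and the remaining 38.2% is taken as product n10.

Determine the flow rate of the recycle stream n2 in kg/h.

155.2 kg/h

Overall Na2SO4 balance (none leaves overhead): Na2SO4 in fresh feed = Na2SO4 in product, i.e. 192.8×0.210 = (1−0.618)·n4·0.422.
n4 = 40.488/(0.422×0.382) = 251.16 kg/h.
Recycle n2 = 0.618×251.16 = 155.22 kg/h.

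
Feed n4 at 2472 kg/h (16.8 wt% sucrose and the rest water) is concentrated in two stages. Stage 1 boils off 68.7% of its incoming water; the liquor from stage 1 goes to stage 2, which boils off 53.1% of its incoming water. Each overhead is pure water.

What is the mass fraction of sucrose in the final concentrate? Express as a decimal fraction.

0.5790

water in feed = 2472×0.832 = 2056.7 kg/h.
After stage 1: water left = (1−0.687)×2056.7 = 643.75; stream total = 1059 kg/h.
After stage 2: water left = (1−0.531)×643.75 = 301.92; final concentrate = 717.21 kg/h.
sucrose fraction = 415.3/717.21 = 0.5790.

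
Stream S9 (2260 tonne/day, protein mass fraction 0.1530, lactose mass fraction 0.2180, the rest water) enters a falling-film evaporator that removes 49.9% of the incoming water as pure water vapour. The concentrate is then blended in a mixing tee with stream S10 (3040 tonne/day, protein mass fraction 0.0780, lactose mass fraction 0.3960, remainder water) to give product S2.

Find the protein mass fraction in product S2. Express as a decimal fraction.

Vapour removed = 0.499×0.629×2260 = 709.35 tonne/day; concentrate = 1550.7 tonne/day.
protein reaching the mixer = 345.78 (from concentrate) + 3040×0.078 = 582.9 tonne/day.
Product flow = 1550.7 + 3040 = 4590.7 tonne/day; protein fraction = 0.1270.

0.1270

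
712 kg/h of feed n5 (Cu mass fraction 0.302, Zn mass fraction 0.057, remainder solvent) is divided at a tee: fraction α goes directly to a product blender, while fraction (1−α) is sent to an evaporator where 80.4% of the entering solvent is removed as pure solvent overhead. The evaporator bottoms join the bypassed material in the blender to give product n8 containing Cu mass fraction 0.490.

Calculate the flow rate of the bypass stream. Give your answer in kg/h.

All 712×0.302 = 215.02 kg/h of Cu reaches n8, so n8 = 215.02/0.490 = 438.82 kg/h and vapour = 273.18 kg/h.
The evaporator receives (1−α)·712 of feed at 0.641 solvent and removes 0.804 of that solvent:
0.804×0.641×(1−α)×712 = 273.18
(1−α) = 273.18/366.94 = 0.7445;  α = 0.2555.
Bypass flow = 0.2555×712 = 181.94 kg/h.

181.9 kg/h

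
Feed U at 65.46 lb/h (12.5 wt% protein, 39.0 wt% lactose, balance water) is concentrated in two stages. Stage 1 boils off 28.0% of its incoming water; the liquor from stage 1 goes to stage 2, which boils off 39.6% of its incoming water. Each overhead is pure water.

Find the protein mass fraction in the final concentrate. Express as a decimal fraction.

water in feed = 65.46×0.485 = 31.748 lb/h.
After stage 1: water left = (1−0.280)×31.748 = 22.859; stream total = 56.571 lb/h.
After stage 2: water left = (1−0.396)×22.859 = 13.807; final concentrate = 47.519 lb/h.
protein fraction = 8.1825/47.519 = 0.172.

0.172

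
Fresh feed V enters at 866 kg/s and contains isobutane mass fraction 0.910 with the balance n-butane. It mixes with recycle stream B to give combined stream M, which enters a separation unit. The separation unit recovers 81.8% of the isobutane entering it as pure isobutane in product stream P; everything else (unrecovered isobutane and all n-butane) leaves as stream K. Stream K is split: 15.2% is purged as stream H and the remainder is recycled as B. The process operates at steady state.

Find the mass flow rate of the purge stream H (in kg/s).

103.7 kg/s

n-butane enters only via V and leaves only via the purge: 866×0.090 = 0.152×(n-butane in K), and the separation unit passes all n-butane, so n-butane in M = n-butane in K = 512.76 kg/s.
isobutane in M: m_A = 866×0.910 + (1−0.152)·(1−0.818)·m_A, so m_A = 788.06/0.8457 = 931.88 kg/s.
K = (1−0.818)×931.88 + 512.76 = 682.37 kg/s.
Purge H = 0.152×682.37 = 103.72 kg/s.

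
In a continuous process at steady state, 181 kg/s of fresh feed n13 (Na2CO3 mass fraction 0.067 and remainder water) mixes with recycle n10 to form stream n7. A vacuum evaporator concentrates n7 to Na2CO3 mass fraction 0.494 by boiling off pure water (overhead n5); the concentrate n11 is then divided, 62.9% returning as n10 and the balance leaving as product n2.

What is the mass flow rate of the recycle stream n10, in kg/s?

41.62 kg/s

Overall Na2CO3 balance (none leaves overhead): Na2CO3 in fresh feed = Na2CO3 in product, i.e. 181×0.067 = (1−0.629)·n11·0.494.
n11 = 12.127/(0.494×0.371) = 66.169 kg/s.
Recycle n10 = 0.629×66.169 = 41.62 kg/s.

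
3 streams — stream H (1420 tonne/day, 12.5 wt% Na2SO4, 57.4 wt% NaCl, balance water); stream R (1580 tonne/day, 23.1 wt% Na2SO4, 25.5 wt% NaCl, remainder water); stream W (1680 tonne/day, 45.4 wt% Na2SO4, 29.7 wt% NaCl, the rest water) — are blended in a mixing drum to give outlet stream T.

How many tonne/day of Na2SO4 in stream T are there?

Na2SO4 out = Na2SO4 in = 1420×0.125 + 1580×0.231 + 1680×0.454 = 1305.2 tonne/day.

1305 tonne/day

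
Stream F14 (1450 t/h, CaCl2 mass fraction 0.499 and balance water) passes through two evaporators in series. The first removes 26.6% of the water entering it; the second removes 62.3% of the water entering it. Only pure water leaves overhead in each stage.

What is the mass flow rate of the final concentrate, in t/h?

924.6 t/h

water in feed = 1450×0.501 = 726.45 t/h.
After stage 1: water left = (1−0.266)×726.45 = 533.21; stream total = 1256.8 t/h.
After stage 2: water left = (1−0.623)×533.21 = 201.02; final concentrate = 924.57 t/h.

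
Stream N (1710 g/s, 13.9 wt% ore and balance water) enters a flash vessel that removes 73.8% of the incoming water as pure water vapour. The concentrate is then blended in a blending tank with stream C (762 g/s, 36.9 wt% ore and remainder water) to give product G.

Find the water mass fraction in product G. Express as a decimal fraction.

0.6255

Vapour removed = 0.738×0.861×1710 = 1086.6 g/s; concentrate = 623.44 g/s.
water reaching the mixer = 385.75 (from concentrate) + 762×0.631 = 866.57 g/s.
Product flow = 623.44 + 762 = 1385.4 g/s; water fraction = 0.6255.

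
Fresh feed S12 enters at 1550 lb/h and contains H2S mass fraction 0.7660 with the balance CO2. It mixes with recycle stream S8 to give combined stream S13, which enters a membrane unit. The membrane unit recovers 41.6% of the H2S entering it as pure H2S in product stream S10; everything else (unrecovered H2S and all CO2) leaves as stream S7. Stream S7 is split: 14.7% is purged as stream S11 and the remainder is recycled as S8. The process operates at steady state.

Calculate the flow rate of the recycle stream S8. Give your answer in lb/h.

3283 lb/h

CO2 enters only via S12 and leaves only via the purge: 1550×0.234 = 0.147×(CO2 in S7), and the membrane unit passes all CO2, so CO2 in S13 = CO2 in S7 = 2467.3 lb/h.
H2S in S13: m_A = 1550×0.766 + (1−0.147)·(1−0.416)·m_A, so m_A = 1187.3/0.5018 = 2365.9 lb/h.
S7 = (1−0.416)×2365.9 + 2467.3 = 3849 lb/h.
Recycle S8 = (1−0.147)×3849 = 3283.2 lb/h.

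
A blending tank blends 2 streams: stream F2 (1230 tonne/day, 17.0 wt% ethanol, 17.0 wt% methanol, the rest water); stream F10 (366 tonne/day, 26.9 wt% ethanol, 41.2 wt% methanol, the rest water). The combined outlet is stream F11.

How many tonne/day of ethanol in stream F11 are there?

ethanol out = ethanol in = 1230×0.170 + 366×0.269 = 307.55 tonne/day.

307.6 tonne/day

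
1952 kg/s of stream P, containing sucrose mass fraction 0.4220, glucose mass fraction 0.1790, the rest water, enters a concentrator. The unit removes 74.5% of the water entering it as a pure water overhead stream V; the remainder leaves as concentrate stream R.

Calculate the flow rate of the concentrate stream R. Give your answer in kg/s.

water entering = 1952×0.399 = 778.85 kg/s; overhead removed = 0.745×778.85 = 580.24 kg/s.
Concentrate = 1952 − 580.24 = 1371.8 kg/s.

1372 kg/s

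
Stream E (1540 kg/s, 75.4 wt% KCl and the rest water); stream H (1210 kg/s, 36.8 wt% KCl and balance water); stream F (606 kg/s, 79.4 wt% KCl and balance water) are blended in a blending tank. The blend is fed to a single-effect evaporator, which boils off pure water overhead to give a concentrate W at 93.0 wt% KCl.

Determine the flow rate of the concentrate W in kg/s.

KCl entering = 1540×0.754 + 1210×0.368 + 606×0.794 = 2087.6 kg/s.
All KCl reports to W, so W = 2087.6/0.930 = 2244.7 kg/s.

2245 kg/s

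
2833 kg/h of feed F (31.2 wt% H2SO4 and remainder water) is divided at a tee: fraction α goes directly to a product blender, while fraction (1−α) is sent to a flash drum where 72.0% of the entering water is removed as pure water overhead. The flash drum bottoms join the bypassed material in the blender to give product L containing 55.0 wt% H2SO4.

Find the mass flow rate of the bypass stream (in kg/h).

358.2 kg/h

All 2833×0.312 = 883.9 kg/h of H2SO4 reaches L, so L = 883.9/0.550 = 1607.1 kg/h and vapour = 1225.9 kg/h.
The evaporator receives (1−α)·2833 of feed at 0.688 water and removes 0.720 of that water:
0.720×0.688×(1−α)×2833 = 1225.9
(1−α) = 1225.9/1403.4 = 0.8736;  α = 0.1264.
Bypass flow = 0.1264×2833 = 358.2 kg/h.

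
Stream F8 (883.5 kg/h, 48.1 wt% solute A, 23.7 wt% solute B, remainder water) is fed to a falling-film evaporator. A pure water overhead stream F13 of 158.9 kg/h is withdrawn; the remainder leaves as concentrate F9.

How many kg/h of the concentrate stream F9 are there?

Concentrate = 883.5 − 158.9 = 724.6 kg/h.

724.6 kg/h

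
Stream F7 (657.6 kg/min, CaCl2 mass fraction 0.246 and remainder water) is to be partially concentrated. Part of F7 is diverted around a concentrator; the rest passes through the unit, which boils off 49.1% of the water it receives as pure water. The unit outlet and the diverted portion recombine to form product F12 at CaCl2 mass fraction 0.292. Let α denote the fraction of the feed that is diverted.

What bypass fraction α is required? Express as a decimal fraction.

0.574

All 657.6×0.246 = 161.77 kg/min of CaCl2 reaches F12, so F12 = 161.77/0.292 = 554.01 kg/min and vapour = 103.59 kg/min.
The evaporator receives (1−α)·657.6 of feed at 0.754 water and removes 0.491 of that water:
0.491×0.754×(1−α)×657.6 = 103.59
(1−α) = 103.59/243.45 = 0.4255;  α = 0.5745.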